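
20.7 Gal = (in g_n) 0.02111. Check: 1 Gal = 0.01 m/s^2, so 20.7 Gal = 20.7 * 0.01 = 0.207 m/s^2. 1 g_n = 9.80665 m/s^2, so 0.207 m/s^2 = 0.207 / 9.80665 = 0.021108126 g_n ≈ 0.02111 g_n (4 s.f.).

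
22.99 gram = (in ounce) 0.8109. Check: 1 gram = 0.001 kg, so 22.99 gram = 22.99 * 0.001 = 0.02299 kg. 1 ounce = 0.028349523 kg, so 0.02299 kg = 0.02299 / 0.028349523 = 0.81094839 ounce ≈ 0.8109 ounce (4 s.f.).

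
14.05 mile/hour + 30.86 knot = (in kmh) 1 mile/hour = 0.44704 m/s, so 14.05 mile/hour = 14.05 * 0.44704 = 6.280912 m/s. 1 knot = 0.51444444 m/s, so 30.86 knot = 30.86 * 0.51444444 = 15.875756 m/s. Sum: 6.280912 + 15.875756 = 22.156668 m/s. 1 kmh = 0.27777778 m/s, so 22.156668 m/s = 22.156668 / 0.27777778 = 79.764003 kmh ≈ 79.76 kmh (4 s.f.). Final answer: 79.76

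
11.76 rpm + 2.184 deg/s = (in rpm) 1 rpm = 0.10471976 rad/s, so 11.76 rpm = 11.76 * 0.10471976 = 1.2315043 rad/s. 1 deg/s = 0.017453293 rad/s, so 2.184 deg/s = 2.184 * 0.017453293 = 0.038117991 rad/s. Sum: 1.2315043 + 0.038117991 = 1.2696223 rad/s. 1 rpm = 0.10471976 rad/s, so 1.2696223 rad/s = 1.2696223 / 0.10471976 = 12.124 rpm ≈ 12.12 rpm (4 s.f.). Final answer: 12.12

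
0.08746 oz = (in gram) 2.479. Check: 1 oz = 0.028349523 kg, so 0.08746 oz = 0.08746 * 0.028349523 = 0.0024794493 kg. 1 gram = 0.001 kg, so 0.0024794493 kg = 0.0024794493 / 0.001 = 2.4794493 gram ≈ 2.479 gram (4 s.f.).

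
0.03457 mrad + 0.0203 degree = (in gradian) 0.02476. Check: 1 mrad = 0.001 rad, so 0.03457 mrad = 0.03457 * 0.001 = 3.457e-05 rad. 1 degree = 0.017453293 rad, so 0.0203 degree = 0.0203 * 0.017453293 = 0.00035430184 rad. Sum: 3.457e-05 + 0.00035430184 = 0.00038887184 rad. 1 gradian = 0.015707963 rad, so 0.00038887184 rad = 0.00038887184 / 0.015707963 = 0.02475635 gradian ≈ 0.02476 gradian (4 s.f.).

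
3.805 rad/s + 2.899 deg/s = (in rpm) 3.805 rad/s is already in rad/s. 1 deg/s = 0.017453293 rad/s, so 2.899 deg/s = 2.899 * 0.017453293 = 0.050597095 rad/s. Sum: 3.805 + 0.050597095 = 3.8555971 rad/s. 1 rpm = 0.10471976 rad/s, so 3.8555971 rad/s = 3.8555971 / 0.10471976 = 36.81824 rpm ≈ 36.82 rpm (4 s.f.). Final answer: 36.82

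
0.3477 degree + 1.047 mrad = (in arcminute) 24.46. Check: 1 degree = 0.017453293 rad, so 0.3477 degree = 0.3477 * 0.017453293 = 0.0060685098 rad. 1 mrad = 0.001 rad, so 1.047 mrad = 1.047 * 0.001 = 0.001047 rad. Sum: 0.0060685098 + 0.001047 = 0.0071155098 rad. 1 arcminute = 0.00029088821 rad, so 0.0071155098 rad = 0.0071155098 / 0.00029088821 = 24.461321 arcminute ≈ 24.46 arcminute (4 s.f.).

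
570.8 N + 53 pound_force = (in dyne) 570.8 N is already in N. 1 pound_force = 4.4482216 N, so 53 pound_force = 53 * 4.4482216 = 235.75575 N. Sum: 570.8 + 235.75575 = 806.55575 N. 1 dyne = 1e-05 N, so 806.55575 N = 806.55575 / 1e-05 = 80655575 dyne ≈ 8.066e+07 dyne (4 s.f.). Final answer: 8.066e+07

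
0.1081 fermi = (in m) 1.081e-16. Check: 1 fermi = 1e-15 m, so 0.1081 fermi = 0.1081 * 1e-15 = 1.081e-16 m. Result: 1.081e-16 m.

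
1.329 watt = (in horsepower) 1.329 watt = 1.329 W. 1 horsepower = 745.69987 W, so 1.329 W = 1.329 / 745.69987 = 0.0017822184 horsepower ≈ 0.001782 horsepower (4 s.f.). Final answer: 0.001782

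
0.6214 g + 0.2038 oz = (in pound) 0.01411. Check: 1 g = 0.001 kg, so 0.6214 g = 0.6214 * 0.001 = 0.0006214 kg. 1 oz = 0.028349523 kg, so 0.2038 oz = 0.2038 * 0.028349523 = 0.0057776328 kg. Sum: 0.0006214 + 0.0057776328 = 0.0063990328 kg. 1 pound = 0.45359237 kg, so 0.0063990328 kg = 0.0063990328 / 0.45359237 = 0.014107452 pound ≈ 0.01411 pound (4 s.f.).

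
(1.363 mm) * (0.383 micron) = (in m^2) 1 mm = 0.001 m, so 1.363 mm = 1.363 * 0.001 = 0.001363 m. 1 micron = 1e-06 m, so 0.383 micron = 0.383 * 1e-06 = 3.83e-07 m. Combine: 0.001363 m * 3.83e-07 m = 5.22029e-10 m^2. Result: 5.22029e-10 m^2 ≈ 5.22e-10 m^2 (4 s.f.). Final answer: 5.22e-10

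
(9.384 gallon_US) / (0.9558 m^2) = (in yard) 0.04064. Check: 1 gallon_US = 0.0037854118 m^3, so 9.384 gallon_US = 9.384 * 0.0037854118 = 0.035522304 m^3. 0.9558 m^2 is already in m^2. Combine: 0.035522304 m^3 / 0.9558 m^2 = 0.037164997 m. 1 yard = 0.9144 m, so 0.037164997 m = 0.037164997 / 0.9144 = 0.040644135 yard ≈ 0.04064 yard (4 s.f.).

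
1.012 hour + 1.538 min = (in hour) 1.038. Check: 1 hour = 3600 s, so 1.012 hour = 1.012 * 3600 = 3643.2 s. 1 min = 60 s, so 1.538 min = 1.538 * 60 = 92.28 s. Sum: 3643.2 + 92.28 = 3735.48 s. 1 hour = 3600 s, so 3735.48 s = 3735.48 / 3600 = 1.0376333 hour ≈ 1.038 hour (4 s.f.).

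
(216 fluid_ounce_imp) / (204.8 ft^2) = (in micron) 1 fluid_ounce_imp = 2.8413063e-05 m^3, so 216 fluid_ounce_imp = 216 * 2.8413063e-05 = 0.0061372215 m^3. 1 ft^2 = 0.09290304 m^2, so 204.8 ft^2 = 204.8 * 0.09290304 = 19.026543 m^2. Combine: 0.0061372215 m^3 / 19.026543 m^2 = 0.00032256105 m. 1 micron = 1e-06 m, so 0.00032256105 m = 0.00032256105 / 1e-06 = 322.56105 micron ≈ 322.6 micron (4 s.f.). Final answer: 322.6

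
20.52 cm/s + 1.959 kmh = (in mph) 1.676. Check: 1 cm/s = 0.01 m/s, so 20.52 cm/s = 20.52 * 0.01 = 0.2052 m/s. 1 kmh = 0.27777778 m/s, so 1.959 kmh = 1.959 * 0.27777778 = 0.54416667 m/s. Sum: 0.2052 + 0.54416667 = 0.74936667 m/s. 1 mph = 0.44704 m/s, so 0.74936667 m/s = 0.74936667 / 0.44704 = 1.6762855 mph ≈ 1.676 mph (4 s.f.).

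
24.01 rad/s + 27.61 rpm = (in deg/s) 1541. Check: 24.01 rad/s is already in rad/s. 1 rpm = 0.10471976 rad/s, so 27.61 rpm = 27.61 * 0.10471976 = 2.8913124 rad/s. Sum: 24.01 + 2.8913124 = 26.901312 rad/s. 1 deg/s = 0.017453293 rad/s, so 26.901312 rad/s = 26.901312 / 0.017453293 = 1541.3317 deg/s ≈ 1541 deg/s (4 s.f.).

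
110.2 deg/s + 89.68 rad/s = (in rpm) 874.7. Check: 1 deg/s = 0.017453293 rad/s, so 110.2 deg/s = 110.2 * 0.017453293 = 1.9233528 rad/s. 89.68 rad/s is already in rad/s. Sum: 1.9233528 + 89.68 = 91.603353 rad/s. 1 rpm = 0.10471976 rad/s, so 91.603353 rad/s = 91.603353 / 0.10471976 = 874.74758 rpm ≈ 874.7 rpm (4 s.f.).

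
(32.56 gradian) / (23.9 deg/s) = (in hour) 0.0003406. Check: 1 gradian = 0.015707963 rad, so 32.56 gradian = 32.56 * 0.015707963 = 0.51145128 rad. 1 deg/s = 0.017453293 rad/s, so 23.9 deg/s = 23.9 * 0.017453293 = 0.41713369 rad/s. Combine: 0.51145128 rad / 0.41713369 rad/s = 1.2261088 s. 1 hour = 3600 s, so 1.2261088 s = 1.2261088 / 3600 = 0.00034058577 hour ≈ 0.0003406 hour (4 s.f.).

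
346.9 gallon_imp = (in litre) 1577. Check: 1 gallon_imp = 0.00454609 m^3, so 346.9 gallon_imp = 346.9 * 0.00454609 = 1.5770386 m^3. 1 litre = 0.001 m^3, so 1.5770386 m^3 = 1.5770386 / 0.001 = 1577.0386 litre ≈ 1577 litre (4 s.f.).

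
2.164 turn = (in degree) 1 turn = 6.2831853 rad, so 2.164 turn = 2.164 * 6.2831853 = 13.596813 rad. 1 degree = 0.017453293 rad, so 13.596813 rad = 13.596813 / 0.017453293 = 779.04 degree ≈ 779 degree (4 s.f.). Final answer: 779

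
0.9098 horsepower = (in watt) 1 horsepower = 745.69987 W, so 0.9098 horsepower = 0.9098 * 745.69987 = 678.43774 W. 678.43774 W = 678.43774 watt ≈ 678.4 watt (4 s.f.). Final answer: 678.4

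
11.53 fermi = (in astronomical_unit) 1 fermi = 1e-15 m, so 11.53 fermi = 11.53 * 1e-15 = 1.153e-14 m. 1 astronomical_unit = 1.4959787e+11 m, so 1.153e-14 m = 1.153e-14 / 1.4959787e+11 = 7.707329e-26 astronomical_unit ≈ 7.707e-26 astronomical_unit (4 s.f.). Final answer: 7.707e-26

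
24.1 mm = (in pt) 68.31. Check: 1 mm = 0.001 m, so 24.1 mm = 24.1 * 0.001 = 0.0241 m. 1 pt = 0.00035277778 m, so 0.0241 m = 0.0241 / 0.00035277778 = 68.314961 pt ≈ 68.31 pt (4 s.f.).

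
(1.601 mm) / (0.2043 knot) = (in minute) 1 mm = 0.001 m, so 1.601 mm = 1.601 * 0.001 = 0.001601 m. 1 knot = 0.51444444 m/s, so 0.2043 knot = 0.2043 * 0.51444444 = 0.105101 m/s. Combine: 0.001601 m / 0.105101 m/s = 0.015232966 s. 1 minute = 60 s, so 0.015232966 s = 0.015232966 / 60 = 0.00025388277 minute ≈ 0.0002539 minute (4 s.f.). Final answer: 0.0002539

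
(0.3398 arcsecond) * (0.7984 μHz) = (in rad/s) 1.315e-12. Check: 1 arcsecond = 4.8481368e-06 rad, so 0.3398 arcsecond = 0.3398 * 4.8481368e-06 = 1.6473969e-06 rad. 1 μHz = 1e-06 Hz, so 0.7984 μHz = 0.7984 * 1e-06 = 7.984e-07 Hz. Combine: 1.6473969e-06 rad * 7.984e-07 Hz = 1.3152817e-12 rad/s. Result: 1.3152817e-12 rad/s ≈ 1.315e-12 rad/s (4 s.f.).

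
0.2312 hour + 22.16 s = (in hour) 1 hour = 3600 s, so 0.2312 hour = 0.2312 * 3600 = 832.32 s. 22.16 s is already in s. Sum: 832.32 + 22.16 = 854.48 s. 1 hour = 3600 s, so 854.48 s = 854.48 / 3600 = 0.23735556 hour ≈ 0.2374 hour (4 s.f.). Final answer: 0.2374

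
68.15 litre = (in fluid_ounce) 1 litre = 0.001 m^3, so 68.15 litre = 68.15 * 0.001 = 0.06815 m^3. 1 fluid_ounce = 2.957353e-05 m^3, so 0.06815 m^3 = 0.06815 / 2.957353e-05 = 2304.4256 fluid_ounce ≈ 2304 fluid_ounce (4 s.f.). Final answer: 2304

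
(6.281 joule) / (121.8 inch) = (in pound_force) 6.281 joule = 6.281 J. 1 inch = 0.0254 m, so 121.8 inch = 121.8 * 0.0254 = 3.09372 m. Combine: 6.281 J / 3.09372 m = 2.0302419 N. 1 pound_force = 4.4482216 N, so 2.0302419 N = 2.0302419 / 4.4482216 = 0.45641654 pound_force ≈ 0.4564 pound_force (4 s.f.). Final answer: 0.4564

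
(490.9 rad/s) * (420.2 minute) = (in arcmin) 490.9 rad/s is already in rad/s. 1 minute = 60 s, so 420.2 minute = 420.2 * 60 = 25212 s. Combine: 490.9 rad/s * 25212 s = 12376571 rad. 1 arcmin = 0.00029088821 rad, so 12376571 rad = 12376571 / 0.00029088821 = 4.2547516e+10 arcmin ≈ 4.255e+10 arcmin (4 s.f.). Final answer: 4.255e+10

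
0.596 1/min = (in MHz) 1 1/min = 0.016666667 Hz, so 0.596 1/min = 0.596 * 0.016666667 = 0.0099333333 Hz. 1 MHz = 1000000 Hz, so 0.0099333333 Hz = 0.0099333333 / 1000000 = 9.9333333e-09 MHz ≈ 9.933e-09 MHz (4 s.f.). Final answer: 9.933e-09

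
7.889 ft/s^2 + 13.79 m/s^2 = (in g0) 1 ft/s^2 = 0.3048 m/s^2, so 7.889 ft/s^2 = 7.889 * 0.3048 = 2.4045672 m/s^2. 13.79 m/s^2 is already in m/s^2. Sum: 2.4045672 + 13.79 = 16.194567 m/s^2. 1 g0 = 9.80665 m/s^2, so 16.194567 m/s^2 = 16.194567 / 9.80665 = 1.6513863 g0 ≈ 1.651 g0 (4 s.f.). Final answer: 1.651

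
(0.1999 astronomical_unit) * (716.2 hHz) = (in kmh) 7.71e+15. Check: 1 astronomical_unit = 1.4959787e+11 m, so 0.1999 astronomical_unit = 0.1999 * 1.4959787e+11 = 2.9904614e+10 m. 1 hHz = 100 Hz, so 716.2 hHz = 716.2 * 100 = 71620 Hz. Combine: 2.9904614e+10 m * 71620 Hz = 2.1417685e+15 m/s. 1 kmh = 0.27777778 m/s, so 2.1417685e+15 m/s = 2.1417685e+15 / 0.27777778 = 7.7103665e+15 kmh ≈ 7.71e+15 kmh (4 s.f.).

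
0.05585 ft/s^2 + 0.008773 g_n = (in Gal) 1 ft/s^2 = 0.3048 m/s^2, so 0.05585 ft/s^2 = 0.05585 * 0.3048 = 0.01702308 m/s^2. 1 g_n = 9.80665 m/s^2, so 0.008773 g_n = 0.008773 * 9.80665 = 0.08603374 m/s^2. Sum: 0.01702308 + 0.08603374 = 0.10305682 m/s^2. 1 Gal = 0.01 m/s^2, so 0.10305682 m/s^2 = 0.10305682 / 0.01 = 10.305682 Gal ≈ 10.31 Gal (4 s.f.). Final answer: 10.31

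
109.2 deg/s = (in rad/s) 1 deg/s = 0.017453293 rad/s, so 109.2 deg/s = 109.2 * 0.017453293 = 1.9058995 rad/s. Result: 1.9058995 rad/s ≈ 1.906 rad/s (4 s.f.). Final answer: 1.906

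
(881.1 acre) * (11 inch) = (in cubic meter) 9.963e+05. Check: 1 acre = 4046.8564 m^2, so 881.1 acre = 881.1 * 4046.8564 = 3565685.2 m^2. 1 inch = 0.0254 m, so 11 inch = 11 * 0.0254 = 0.2794 m. Combine: 3565685.2 m^2 * 0.2794 m = 996252.44 m^3. 996252.44 m^3 = 996252.44 cubic meter ≈ 9.963e+05 cubic meter (4 s.f.).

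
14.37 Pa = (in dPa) 1 dPa = 0.1 Pa, so 14.37 Pa = 14.37 / 0.1 = 143.7 dPa. Final answer: 143.7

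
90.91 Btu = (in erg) 9.592e+11. Check: 1 Btu = 1055.0559 J, so 90.91 Btu = 90.91 * 1055.0559 = 95915.128 J. 1 erg = 1e-07 J, so 95915.128 J = 95915.128 / 1e-07 = 9.5915128e+11 erg ≈ 9.592e+11 erg (4 s.f.).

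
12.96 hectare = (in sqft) 1.395e+06. Check: 1 hectare = 10000 m^2, so 12.96 hectare = 12.96 * 10000 = 129600 m^2. 1 sqft = 0.09290304 m^2, so 129600 m^2 = 129600 / 0.09290304 = 1395002.8 sqft ≈ 1.395e+06 sqft (4 s.f.).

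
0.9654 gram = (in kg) 0.0009654. Check: 1 gram = 0.001 kg, so 0.9654 gram = 0.9654 * 0.001 = 0.0009654 kg. Result: 0.0009654 kg.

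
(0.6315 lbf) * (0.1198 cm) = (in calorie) 1 lbf = 4.4482216 N, so 0.6315 lbf = 0.6315 * 4.4482216 = 2.809052 N. 1 cm = 0.01 m, so 0.1198 cm = 0.1198 * 0.01 = 0.001198 m. Combine: 2.809052 N * 0.001198 m = 0.0033652442 J. 1 calorie = 4.184 J, so 0.0033652442 J = 0.0033652442 / 4.184 = 0.00080431268 calorie ≈ 0.0008043 calorie (4 s.f.). Final answer: 0.0008043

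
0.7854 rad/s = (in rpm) 1 rpm = 0.10471976 rad/s, so 0.7854 rad/s = 0.7854 / 0.10471976 = 7.5000175 rpm ≈ 7.5 rpm (4 s.f.). Final answer: 7.5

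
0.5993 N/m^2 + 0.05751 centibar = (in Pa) 0.5993 N/m^2 = 0.5993 Pa. 1 centibar = 1000 Pa, so 0.05751 centibar = 0.05751 * 1000 = 57.51 Pa. Sum: 0.5993 + 57.51 = 58.1093 Pa. Result: 58.1093 Pa ≈ 58.11 Pa (4 s.f.). Final answer: 58.11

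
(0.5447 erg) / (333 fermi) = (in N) 1.636e+05. Check: 1 erg = 1e-07 J, so 0.5447 erg = 0.5447 * 1e-07 = 5.447e-08 J. 1 fermi = 1e-15 m, so 333 fermi = 333 * 1e-15 = 3.33e-13 m. Combine: 5.447e-08 J / 3.33e-13 m = 163573.57 N. Result: 163573.57 N ≈ 1.636e+05 N (4 s.f.).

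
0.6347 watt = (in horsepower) 0.6347 watt = 0.6347 W. 1 horsepower = 745.69987 W, so 0.6347 W = 0.6347 / 745.69987 = 0.00085114672 horsepower ≈ 0.0008511 horsepower (4 s.f.). Final answer: 0.0008511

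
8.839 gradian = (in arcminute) 477.3. Check: 1 gradian = 0.015707963 rad, so 8.839 gradian = 8.839 * 0.015707963 = 0.13884269 rad. 1 arcminute = 0.00029088821 rad, so 0.13884269 rad = 0.13884269 / 0.00029088821 = 477.306 arcminute ≈ 477.3 arcminute (4 s.f.).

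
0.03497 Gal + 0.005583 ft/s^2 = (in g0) 1 Gal = 0.01 m/s^2, so 0.03497 Gal = 0.03497 * 0.01 = 0.0003497 m/s^2. 1 ft/s^2 = 0.3048 m/s^2, so 0.005583 ft/s^2 = 0.005583 * 0.3048 = 0.0017016984 m/s^2. Sum: 0.0003497 + 0.0017016984 = 0.0020513984 m/s^2. 1 g0 = 9.80665 m/s^2, so 0.0020513984 m/s^2 = 0.0020513984 / 9.80665 = 0.00020918442 g0 ≈ 0.0002092 g0 (4 s.f.). Final answer: 0.0002092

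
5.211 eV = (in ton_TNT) 1 eV = 1.6021766e-19 J, so 5.211 eV = 5.211 * 1.6021766e-19 = 8.3489424e-19 J. 1 ton_TNT = 4.184e+09 J, so 8.3489424e-19 J = 8.3489424e-19 / 4.184e+09 = 1.9954451e-28 ton_TNT ≈ 1.995e-28 ton_TNT (4 s.f.). Final answer: 1.995e-28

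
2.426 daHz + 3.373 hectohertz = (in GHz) 1 daHz = 10 Hz, so 2.426 daHz = 2.426 * 10 = 24.26 Hz. 1 hectohertz = 100 Hz, so 3.373 hectohertz = 3.373 * 100 = 337.3 Hz. Sum: 24.26 + 337.3 = 361.56 Hz. 1 GHz = 1e+09 Hz, so 361.56 Hz = 361.56 / 1e+09 = 3.6156e-07 GHz ≈ 3.616e-07 GHz (4 s.f.). Final answer: 3.616e-07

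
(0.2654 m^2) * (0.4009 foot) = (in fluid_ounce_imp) 0.2654 m^2 is already in m^2. 1 foot = 0.3048 m, so 0.4009 foot = 0.4009 * 0.3048 = 0.12219432 m. Combine: 0.2654 m^2 * 0.12219432 m = 0.032430373 m^3. 1 fluid_ounce_imp = 2.8413063e-05 m^3, so 0.032430373 m^3 = 0.032430373 / 2.8413063e-05 = 1141.3895 fluid_ounce_imp ≈ 1141 fluid_ounce_imp (4 s.f.). Final answer: 1141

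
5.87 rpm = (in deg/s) 35.22. Check: 1 rpm = 0.10471976 rad/s, so 5.87 rpm = 5.87 * 0.10471976 = 0.61470496 rad/s. 1 deg/s = 0.017453293 rad/s, so 0.61470496 rad/s = 0.61470496 / 0.017453293 = 35.22 deg/s.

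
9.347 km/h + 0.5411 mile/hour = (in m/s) 2.838. Check: 1 km/h = 0.27777778 m/s, so 9.347 km/h = 9.347 * 0.27777778 = 2.5963889 m/s. 1 mile/hour = 0.44704 m/s, so 0.5411 mile/hour = 0.5411 * 0.44704 = 0.24189334 m/s. Sum: 2.5963889 + 0.24189334 = 2.8382822 m/s. Result: 2.8382822 m/s ≈ 2.838 m/s (4 s.f.).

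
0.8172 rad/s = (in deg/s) 1 deg/s = 0.017453293 rad/s, so 0.8172 rad/s = 0.8172 / 0.017453293 = 46.822111 deg/s ≈ 46.82 deg/s (4 s.f.). Final answer: 46.82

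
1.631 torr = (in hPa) 1 torr = 133.32237 Pa, so 1.631 torr = 1.631 * 133.32237 = 217.44878 Pa. 1 hPa = 100 Pa, so 217.44878 Pa = 217.44878 / 100 = 2.1744878 hPa ≈ 2.174 hPa (4 s.f.). Final answer: 2.174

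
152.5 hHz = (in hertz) 1.525e+04. Check: 1 hHz = 100 Hz, so 152.5 hHz = 152.5 * 100 = 15250 Hz. 15250 Hz = 15250 hertz ≈ 1.525e+04 hertz (4 s.f.).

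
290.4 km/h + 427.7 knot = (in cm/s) 1 km/h = 0.27777778 m/s, so 290.4 km/h = 290.4 * 0.27777778 = 80.666667 m/s. 1 knot = 0.51444444 m/s, so 427.7 knot = 427.7 * 0.51444444 = 220.02789 m/s. Sum: 80.666667 + 220.02789 = 300.69456 m/s. 1 cm/s = 0.01 m/s, so 300.69456 m/s = 300.69456 / 0.01 = 30069.456 cm/s ≈ 3.007e+04 cm/s (4 s.f.). Final answer: 3.007e+04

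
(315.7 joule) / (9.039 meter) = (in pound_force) 7.852. Check: 315.7 joule = 315.7 J. 9.039 meter = 9.039 m. Combine: 315.7 J / 9.039 m = 34.92643 N. 1 pound_force = 4.4482216 N, so 34.92643 N = 34.92643 / 4.4482216 = 7.8517738 pound_force ≈ 7.852 pound_force (4 s.f.).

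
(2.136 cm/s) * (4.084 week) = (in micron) 1 cm/s = 0.01 m/s, so 2.136 cm/s = 2.136 * 0.01 = 0.02136 m/s. 1 week = 604800 s, so 4.084 week = 4.084 * 604800 = 2470003.2 s. Combine: 0.02136 m/s * 2470003.2 s = 52759.268 m. 1 micron = 1e-06 m, so 52759.268 m = 52759.268 / 1e-06 = 5.2759268e+10 micron ≈ 5.276e+10 micron (4 s.f.). Final answer: 5.276e+10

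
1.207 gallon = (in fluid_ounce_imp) 1 gallon = 0.0037854118 m^3, so 1.207 gallon = 1.207 * 0.0037854118 = 0.004568992 m^3. 1 fluid_ounce_imp = 2.8413063e-05 m^3, so 0.004568992 m^3 = 0.004568992 / 2.8413063e-05 = 160.80604 fluid_ounce_imp ≈ 160.8 fluid_ounce_imp (4 s.f.). Final answer: 160.8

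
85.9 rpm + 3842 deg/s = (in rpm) 1 rpm = 0.10471976 rad/s, so 85.9 rpm = 85.9 * 0.10471976 = 8.995427 rad/s. 1 deg/s = 0.017453293 rad/s, so 3842 deg/s = 3842 * 0.017453293 = 67.05555 rad/s. Sum: 8.995427 + 67.05555 = 76.050977 rad/s. 1 rpm = 0.10471976 rad/s, so 76.050977 rad/s = 76.050977 / 0.10471976 = 726.23333 rpm ≈ 726.2 rpm (4 s.f.). Final answer: 726.2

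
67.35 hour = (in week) 1 hour = 3600 s, so 67.35 hour = 67.35 * 3600 = 242460 s. 1 week = 604800 s, so 242460 s = 242460 / 604800 = 0.40089286 week ≈ 0.4009 week (4 s.f.). Final answer: 0.4009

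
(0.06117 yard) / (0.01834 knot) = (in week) 9.802e-06. Check: 1 yard = 0.9144 m, so 0.06117 yard = 0.06117 * 0.9144 = 0.055933848 m. 1 knot = 0.51444444 m/s, so 0.01834 knot = 0.01834 * 0.51444444 = 0.0094349111 m/s. Combine: 0.055933848 m / 0.0094349111 m/s = 5.9283916 s. 1 week = 604800 s, so 5.9283916 s = 5.9283916 / 604800 = 9.8022348e-06 week ≈ 9.802e-06 week (4 s.f.).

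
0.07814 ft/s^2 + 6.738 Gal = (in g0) 1 ft/s^2 = 0.3048 m/s^2, so 0.07814 ft/s^2 = 0.07814 * 0.3048 = 0.023817072 m/s^2. 1 Gal = 0.01 m/s^2, so 6.738 Gal = 6.738 * 0.01 = 0.06738 m/s^2. Sum: 0.023817072 + 0.06738 = 0.091197072 m/s^2. 1 g0 = 9.80665 m/s^2, so 0.091197072 m/s^2 = 0.091197072 / 9.80665 = 0.0092995133 g0 ≈ 0.0093 g0 (4 s.f.). Final answer: 0.0093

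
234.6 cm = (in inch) 92.36. Check: 1 cm = 0.01 m, so 234.6 cm = 234.6 * 0.01 = 2.346 m. 1 inch = 0.0254 m, so 2.346 m = 2.346 / 0.0254 = 92.362205 inch ≈ 92.36 inch (4 s.f.).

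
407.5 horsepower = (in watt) 3.039e+05. Check: 1 horsepower = 745.69987 W, so 407.5 horsepower = 407.5 * 745.69987 = 303872.7 W. 303872.7 W = 303872.7 watt ≈ 3.039e+05 watt (4 s.f.).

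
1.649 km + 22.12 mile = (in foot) 1 km = 1000 m, so 1.649 km = 1.649 * 1000 = 1649 m. 1 mile = 1609.344 m, so 22.12 mile = 22.12 * 1609.344 = 35598.689 m. Sum: 1649 + 35598.689 = 37247.689 m. 1 foot = 0.3048 m, so 37247.689 m = 37247.689 / 0.3048 = 122203.7 foot ≈ 1.222e+05 foot (4 s.f.). Final answer: 1.222e+05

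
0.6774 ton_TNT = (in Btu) 2.686e+06. Check: 1 ton_TNT = 4.184e+09 J, so 0.6774 ton_TNT = 0.6774 * 4.184e+09 = 2.8342416e+09 J. 1 Btu = 1055.0559 J, so 2.8342416e+09 J = 2.8342416e+09 / 1055.0559 = 2686342.7 Btu ≈ 2.686e+06 Btu (4 s.f.).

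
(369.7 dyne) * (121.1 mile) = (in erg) 7.205e+09. Check: 1 dyne = 1e-05 N, so 369.7 dyne = 369.7 * 1e-05 = 0.003697 N. 1 mile = 1609.344 m, so 121.1 mile = 121.1 * 1609.344 = 194891.56 m. Combine: 0.003697 N * 194891.56 m = 720.51409 J. 1 erg = 1e-07 J, so 720.51409 J = 720.51409 / 1e-07 = 7.2051409e+09 erg ≈ 7.205e+09 erg (4 s.f.).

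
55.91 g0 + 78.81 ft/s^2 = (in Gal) 1 g0 = 9.80665 m/s^2, so 55.91 g0 = 55.91 * 9.80665 = 548.2898 m/s^2. 1 ft/s^2 = 0.3048 m/s^2, so 78.81 ft/s^2 = 78.81 * 0.3048 = 24.021288 m/s^2. Sum: 548.2898 + 24.021288 = 572.31109 m/s^2. 1 Gal = 0.01 m/s^2, so 572.31109 m/s^2 = 572.31109 / 0.01 = 57231.109 Gal ≈ 5.723e+04 Gal (4 s.f.). Final answer: 5.723e+04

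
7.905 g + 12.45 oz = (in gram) 360.9. Check: 1 g = 0.001 kg, so 7.905 g = 7.905 * 0.001 = 0.007905 kg. 1 oz = 0.028349523 kg, so 12.45 oz = 12.45 * 0.028349523 = 0.35295156 kg. Sum: 0.007905 + 0.35295156 = 0.36085656 kg. 1 gram = 0.001 kg, so 0.36085656 kg = 0.36085656 / 0.001 = 360.85656 gram ≈ 360.9 gram (4 s.f.).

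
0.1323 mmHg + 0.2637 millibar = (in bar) 1 mmHg = 133.32237 Pa, so 0.1323 mmHg = 0.1323 * 133.32237 = 17.638549 Pa. 1 millibar = 100 Pa, so 0.2637 millibar = 0.2637 * 100 = 26.37 Pa. Sum: 17.638549 + 26.37 = 44.008549 Pa. 1 bar = 100000 Pa, so 44.008549 Pa = 44.008549 / 100000 = 0.00044008549 bar ≈ 0.0004401 bar (4 s.f.). Final answer: 0.0004401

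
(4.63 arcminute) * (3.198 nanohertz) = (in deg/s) 1 arcminute = 0.00029088821 rad, so 4.63 arcminute = 4.63 * 0.00029088821 = 0.0013468124 rad. 1 nanohertz = 1e-09 Hz, so 3.198 nanohertz = 3.198 * 1e-09 = 3.198e-09 Hz. Combine: 0.0013468124 rad * 3.198e-09 Hz = 4.3071061e-12 rad/s. 1 deg/s = 0.017453293 rad/s, so 4.3071061e-12 rad/s = 4.3071061e-12 / 0.017453293 = 2.46779e-10 deg/s ≈ 2.468e-10 deg/s (4 s.f.). Final answer: 2.468e-10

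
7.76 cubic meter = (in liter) 7.76 cubic meter = 7.76 m^3. 1 liter = 0.001 m^3, so 7.76 m^3 = 7.76 / 0.001 = 7760 liter. Final answer: 7760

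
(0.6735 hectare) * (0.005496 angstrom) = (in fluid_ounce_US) 0.0001252. Check: 1 hectare = 10000 m^2, so 0.6735 hectare = 0.6735 * 10000 = 6735 m^2. 1 angstrom = 1e-10 m, so 0.005496 angstrom = 0.005496 * 1e-10 = 5.496e-13 m. Combine: 6735 m^2 * 5.496e-13 m = 3.701556e-09 m^3. 1 fluid_ounce_US = 2.957353e-05 m^3, so 3.701556e-09 m^3 = 3.701556e-09 / 2.957353e-05 = 0.0001251645 fluid_ounce_US ≈ 0.0001252 fluid_ounce_US (4 s.f.).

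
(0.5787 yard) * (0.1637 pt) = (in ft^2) 0.0003289. Check: 1 yard = 0.9144 m, so 0.5787 yard = 0.5787 * 0.9144 = 0.52916328 m. 1 pt = 0.00035277778 m, so 0.1637 pt = 0.1637 * 0.00035277778 = 5.7749722e-05 m. Combine: 0.52916328 m * 5.7749722e-05 m = 3.0559032e-05 m^2. 1 ft^2 = 0.09290304 m^2, so 3.0559032e-05 m^2 = 3.0559032e-05 / 0.09290304 = 0.00032893469 ft^2 ≈ 0.0003289 ft^2 (4 s.f.).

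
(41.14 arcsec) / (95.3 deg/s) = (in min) 1.999e-06. Check: 1 arcsec = 4.8481368e-06 rad, so 41.14 arcsec = 41.14 * 4.8481368e-06 = 0.00019945235 rad. 1 deg/s = 0.017453293 rad/s, so 95.3 deg/s = 95.3 * 0.017453293 = 1.6632988 rad/s. Combine: 0.00019945235 rad / 1.6632988 rad/s = 0.00011991372 s. 1 min = 60 s, so 0.00011991372 s = 0.00011991372 / 60 = 1.998562e-06 min ≈ 1.999e-06 min (4 s.f.).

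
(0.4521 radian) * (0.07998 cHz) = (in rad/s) 0.0003616. Check: 0.4521 radian = 0.4521 rad. 1 cHz = 0.01 Hz, so 0.07998 cHz = 0.07998 * 0.01 = 0.0007998 Hz. Combine: 0.4521 rad * 0.0007998 Hz = 0.00036158958 rad/s. Result: 0.00036158958 rad/s ≈ 0.0003616 rad/s (4 s.f.).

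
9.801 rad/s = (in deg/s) 561.6. Check: 1 deg/s = 0.017453293 rad/s, so 9.801 rad/s = 9.801 / 0.017453293 = 561.55594 deg/s ≈ 561.6 deg/s (4 s.f.).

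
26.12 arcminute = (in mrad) 1 arcminute = 0.00029088821 rad, so 26.12 arcminute = 26.12 * 0.00029088821 = 0.007598 rad. 1 mrad = 0.001 rad, so 0.007598 rad = 0.007598 / 0.001 = 7.598 mrad. Final answer: 7.598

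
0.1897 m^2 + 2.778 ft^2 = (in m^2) 0.4478. Check: 0.1897 m^2 is already in m^2. 1 ft^2 = 0.09290304 m^2, so 2.778 ft^2 = 2.778 * 0.09290304 = 0.25808465 m^2. Sum: 0.1897 + 0.25808465 = 0.44778465 m^2. Result: 0.44778465 m^2 ≈ 0.4478 m^2 (4 s.f.).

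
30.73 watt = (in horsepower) 30.73 watt = 30.73 W. 1 horsepower = 745.69987 W, so 30.73 W = 30.73 / 745.69987 = 0.041209609 horsepower ≈ 0.04121 horsepower (4 s.f.). Final answer: 0.04121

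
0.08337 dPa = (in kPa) 1 dPa = 0.1 Pa, so 0.08337 dPa = 0.08337 * 0.1 = 0.008337 Pa. 1 kPa = 1000 Pa, so 0.008337 Pa = 0.008337 / 1000 = 8.337e-06 kPa. Final answer: 8.337e-06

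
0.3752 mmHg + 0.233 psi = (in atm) 1 mmHg = 133.32237 Pa, so 0.3752 mmHg = 0.3752 * 133.32237 = 50.022553 Pa. 1 psi = 6894.7573 Pa, so 0.233 psi = 0.233 * 6894.7573 = 1606.4784 Pa. Sum: 50.022553 + 1606.4784 = 1656.501 Pa. 1 atm = 101325 Pa, so 1656.501 Pa = 1656.501 / 101325 = 0.016348394 atm ≈ 0.01635 atm (4 s.f.). Final answer: 0.01635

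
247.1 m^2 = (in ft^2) 2660. Check: 1 ft^2 = 0.09290304 m^2, so 247.1 m^2 = 247.1 / 0.09290304 = 2659.7623 ft^2 ≈ 2660 ft^2 (4 s.f.).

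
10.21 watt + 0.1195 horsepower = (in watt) 10.21 watt = 10.21 W. 1 horsepower = 745.69987 W, so 0.1195 horsepower = 0.1195 * 745.69987 = 89.111135 W. Sum: 10.21 + 89.111135 = 99.321135 W. 99.321135 W = 99.321135 watt ≈ 99.32 watt (4 s.f.). Final answer: 99.32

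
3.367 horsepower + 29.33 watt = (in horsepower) 3.406. Check: 1 horsepower = 745.69987 W, so 3.367 horsepower = 3.367 * 745.69987 = 2510.7715 W. 29.33 watt = 29.33 W. Sum: 2510.7715 + 29.33 = 2540.1015 W. 1 horsepower = 745.69987 W, so 2540.1015 W = 2540.1015 / 745.69987 = 3.4063322 horsepower ≈ 3.406 horsepower (4 s.f.).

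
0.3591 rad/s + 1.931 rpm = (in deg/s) 0.3591 rad/s is already in rad/s. 1 rpm = 0.10471976 rad/s, so 1.931 rpm = 1.931 * 0.10471976 = 0.20221385 rad/s. Sum: 0.3591 + 0.20221385 = 0.56131385 rad/s. 1 deg/s = 0.017453293 rad/s, so 0.56131385 rad/s = 0.56131385 / 0.017453293 = 32.160914 deg/s ≈ 32.16 deg/s (4 s.f.). Final answer: 32.16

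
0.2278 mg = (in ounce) 1 mg = 1e-06 kg, so 0.2278 mg = 0.2278 * 1e-06 = 2.278e-07 kg. 1 ounce = 0.028349523 kg, so 2.278e-07 kg = 2.278e-07 / 0.028349523 = 8.0354085e-06 ounce ≈ 8.035e-06 ounce (4 s.f.). Final answer: 8.035e-06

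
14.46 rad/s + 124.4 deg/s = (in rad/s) 14.46 rad/s is already in rad/s. 1 deg/s = 0.017453293 rad/s, so 124.4 deg/s = 124.4 * 0.017453293 = 2.1711896 rad/s. Sum: 14.46 + 2.1711896 = 16.63119 rad/s. Result: 16.63119 rad/s ≈ 16.63 rad/s (4 s.f.). Final answer: 16.63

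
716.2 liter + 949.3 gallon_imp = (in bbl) 1 liter = 0.001 m^3, so 716.2 liter = 716.2 * 0.001 = 0.7162 m^3. 1 gallon_imp = 0.00454609 m^3, so 949.3 gallon_imp = 949.3 * 0.00454609 = 4.3156032 m^3. Sum: 0.7162 + 4.3156032 = 5.0318032 m^3. 1 bbl = 0.15898729 m^3, so 5.0318032 m^3 = 5.0318032 / 0.15898729 = 31.64909 bbl ≈ 31.65 bbl (4 s.f.). Final answer: 31.65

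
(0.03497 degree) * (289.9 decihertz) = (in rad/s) 0.01769. Check: 1 degree = 0.017453293 rad, so 0.03497 degree = 0.03497 * 0.017453293 = 0.00061034164 rad. 1 decihertz = 0.1 Hz, so 289.9 decihertz = 289.9 * 0.1 = 28.99 Hz. Combine: 0.00061034164 rad * 28.99 Hz = 0.017693804 rad/s. Result: 0.017693804 rad/s ≈ 0.01769 rad/s (4 s.f.).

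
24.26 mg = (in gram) 1 mg = 1e-06 kg, so 24.26 mg = 24.26 * 1e-06 = 2.426e-05 kg. 1 gram = 0.001 kg, so 2.426e-05 kg = 2.426e-05 / 0.001 = 0.02426 gram. Final answer: 0.02426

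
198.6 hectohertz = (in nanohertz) 1.986e+13. Check: 1 hectohertz = 100 Hz, so 198.6 hectohertz = 198.6 * 100 = 19860 Hz. 1 nanohertz = 1e-09 Hz, so 19860 Hz = 19860 / 1e-09 = 1.986e+13 nanohertz.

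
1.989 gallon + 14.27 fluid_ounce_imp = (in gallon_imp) 1.745. Check: 1 gallon = 0.0037854118 m^3, so 1.989 gallon = 1.989 * 0.0037854118 = 0.007529184 m^3. 1 fluid_ounce_imp = 2.8413063e-05 m^3, so 14.27 fluid_ounce_imp = 14.27 * 2.8413063e-05 = 0.0004054544 m^3. Sum: 0.007529184 + 0.0004054544 = 0.0079346384 m^3. 1 gallon_imp = 0.00454609 m^3, so 0.0079346384 m^3 = 0.0079346384 / 0.00454609 = 1.7453765 gallon_imp ≈ 1.745 gallon_imp (4 s.f.).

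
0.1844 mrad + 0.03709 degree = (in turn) 0.0001324. Check: 1 mrad = 0.001 rad, so 0.1844 mrad = 0.1844 * 0.001 = 0.0001844 rad. 1 degree = 0.017453293 rad, so 0.03709 degree = 0.03709 * 0.017453293 = 0.00064734262 rad. Sum: 0.0001844 + 0.00064734262 = 0.00083174262 rad. 1 turn = 6.2831853 rad, so 0.00083174262 rad = 0.00083174262 / 6.2831853 = 0.00013237595 turn ≈ 0.0001324 turn (4 s.f.).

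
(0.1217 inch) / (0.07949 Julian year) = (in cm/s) 1 inch = 0.0254 m, so 0.1217 inch = 0.1217 * 0.0254 = 0.00309118 m. 1 Julian year = 31557600 s, so 0.07949 Julian year = 0.07949 * 31557600 = 2508513.6 s. Combine: 0.00309118 m / 2508513.6 s = 1.2322755e-09 m/s. 1 cm/s = 0.01 m/s, so 1.2322755e-09 m/s = 1.2322755e-09 / 0.01 = 1.2322755e-07 cm/s ≈ 1.232e-07 cm/s (4 s.f.). Final answer: 1.232e-07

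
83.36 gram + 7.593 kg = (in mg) 1 gram = 0.001 kg, so 83.36 gram = 83.36 * 0.001 = 0.08336 kg. 7.593 kg is already in kg. Sum: 0.08336 + 7.593 = 7.67636 kg. 1 mg = 1e-06 kg, so 7.67636 kg = 7.67636 / 1e-06 = 7676360 mg ≈ 7.676e+06 mg (4 s.f.). Final answer: 7.676e+06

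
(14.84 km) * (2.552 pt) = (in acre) 0.003301. Check: 1 km = 1000 m, so 14.84 km = 14.84 * 1000 = 14840 m. 1 pt = 0.00035277778 m, so 2.552 pt = 2.552 * 0.00035277778 = 0.00090028889 m. Combine: 14840 m * 0.00090028889 m = 13.360287 m^2. 1 acre = 4046.8564 m^2, so 13.360287 m^2 = 13.360287 / 4046.8564 = 0.0033013988 acre ≈ 0.003301 acre (4 s.f.).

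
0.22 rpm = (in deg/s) 1 rpm = 0.10471976 rad/s, so 0.22 rpm = 0.22 * 0.10471976 = 0.023038346 rad/s. 1 deg/s = 0.017453293 rad/s, so 0.023038346 rad/s = 0.023038346 / 0.017453293 = 1.32 deg/s. Final answer: 1.32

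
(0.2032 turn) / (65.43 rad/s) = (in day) 1 turn = 6.2831853 rad, so 0.2032 turn = 0.2032 * 6.2831853 = 1.2767433 rad. 65.43 rad/s is already in rad/s. Combine: 1.2767433 rad / 65.43 rad/s = 0.019513117 s. 1 day = 86400 s, so 0.019513117 s = 0.019513117 / 86400 = 2.2584626e-07 day ≈ 2.258e-07 day (4 s.f.). Final answer: 2.258e-07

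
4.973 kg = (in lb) 1 lb = 0.45359237 kg, so 4.973 kg = 4.973 / 0.45359237 = 10.963588 lb ≈ 10.96 lb (4 s.f.). Final answer: 10.96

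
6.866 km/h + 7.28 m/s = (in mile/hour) 1 km/h = 0.27777778 m/s, so 6.866 km/h = 6.866 * 0.27777778 = 1.9072222 m/s. 7.28 m/s is already in m/s. Sum: 1.9072222 + 7.28 = 9.1872222 m/s. 1 mile/hour = 0.44704 m/s, so 9.1872222 m/s = 9.1872222 / 0.44704 = 20.551231 mile/hour ≈ 20.55 mile/hour (4 s.f.). Final answer: 20.55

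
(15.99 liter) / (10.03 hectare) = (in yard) 1.743e-07. Check: 1 liter = 0.001 m^3, so 15.99 liter = 15.99 * 0.001 = 0.01599 m^3. 1 hectare = 10000 m^2, so 10.03 hectare = 10.03 * 10000 = 100300 m^2. Combine: 0.01599 m^3 / 100300 m^2 = 1.5942173e-07 m. 1 yard = 0.9144 m, so 1.5942173e-07 m = 1.5942173e-07 / 0.9144 = 1.7434573e-07 yard ≈ 1.743e-07 yard (4 s.f.).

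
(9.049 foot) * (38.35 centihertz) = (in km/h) 3.808. Check: 1 foot = 0.3048 m, so 9.049 foot = 9.049 * 0.3048 = 2.7581352 m. 1 centihertz = 0.01 Hz, so 38.35 centihertz = 38.35 * 0.01 = 0.3835 Hz. Combine: 2.7581352 m * 0.3835 Hz = 1.0577448 m/s. 1 km/h = 0.27777778 m/s, so 1.0577448 m/s = 1.0577448 / 0.27777778 = 3.8078815 km/h ≈ 3.808 km/h (4 s.f.).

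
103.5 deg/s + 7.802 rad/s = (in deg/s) 550.5. Check: 1 deg/s = 0.017453293 rad/s, so 103.5 deg/s = 103.5 * 0.017453293 = 1.8064158 rad/s. 7.802 rad/s is already in rad/s. Sum: 1.8064158 + 7.802 = 9.6084158 rad/s. 1 deg/s = 0.017453293 rad/s, so 9.6084158 rad/s = 9.6084158 / 0.017453293 = 550.52167 deg/s ≈ 550.5 deg/s (4 s.f.).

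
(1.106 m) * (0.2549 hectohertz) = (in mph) 63.06. Check: 1.106 m is already in m. 1 hectohertz = 100 Hz, so 0.2549 hectohertz = 0.2549 * 100 = 25.49 Hz. Combine: 1.106 m * 25.49 Hz = 28.19194 m/s. 1 mph = 0.44704 m/s, so 28.19194 m/s = 28.19194 / 0.44704 = 63.063574 mph ≈ 63.06 mph (4 s.f.).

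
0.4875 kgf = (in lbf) 1 kgf = 9.80665 N, so 0.4875 kgf = 0.4875 * 9.80665 = 4.7807419 N. 1 lbf = 4.4482216 N, so 4.7807419 N = 4.7807419 / 4.4482216 = 1.0747535 lbf ≈ 1.075 lbf (4 s.f.). Final answer: 1.075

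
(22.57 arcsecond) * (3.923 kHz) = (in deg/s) 1 arcsecond = 4.8481368e-06 rad, so 22.57 arcsecond = 22.57 * 4.8481368e-06 = 0.00010942245 rad. 1 kHz = 1000 Hz, so 3.923 kHz = 3.923 * 1000 = 3923 Hz. Combine: 0.00010942245 rad * 3923 Hz = 0.42926426 rad/s. 1 deg/s = 0.017453293 rad/s, so 0.42926426 rad/s = 0.42926426 / 0.017453293 = 24.595031 deg/s ≈ 24.6 deg/s (4 s.f.). Final answer: 24.6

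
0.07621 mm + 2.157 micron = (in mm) 1 mm = 0.001 m, so 0.07621 mm = 0.07621 * 0.001 = 7.621e-05 m. 1 micron = 1e-06 m, so 2.157 micron = 2.157 * 1e-06 = 2.157e-06 m. Sum: 7.621e-05 + 2.157e-06 = 7.8367e-05 m. 1 mm = 0.001 m, so 7.8367e-05 m = 7.8367e-05 / 0.001 = 0.078367 mm ≈ 0.07837 mm (4 s.f.). Final answer: 0.07837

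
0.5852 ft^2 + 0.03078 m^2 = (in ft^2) 0.9165. Check: 1 ft^2 = 0.09290304 m^2, so 0.5852 ft^2 = 0.5852 * 0.09290304 = 0.054366859 m^2. 0.03078 m^2 is already in m^2. Sum: 0.054366859 + 0.03078 = 0.085146859 m^2. 1 ft^2 = 0.09290304 m^2, so 0.085146859 m^2 = 0.085146859 / 0.09290304 = 0.91651316 ft^2 ≈ 0.9165 ft^2 (4 s.f.).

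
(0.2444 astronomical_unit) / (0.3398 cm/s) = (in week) 1.779e+07. Check: 1 astronomical_unit = 1.4959787e+11 m, so 0.2444 astronomical_unit = 0.2444 * 1.4959787e+11 = 3.656172e+10 m. 1 cm/s = 0.01 m/s, so 0.3398 cm/s = 0.3398 * 0.01 = 0.003398 m/s. Combine: 3.656172e+10 m / 0.003398 m/s = 1.0759776e+13 s. 1 week = 604800 s, so 1.0759776e+13 s = 1.0759776e+13 / 604800 = 17790635 week ≈ 1.779e+07 week (4 s.f.).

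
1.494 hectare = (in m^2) 1 hectare = 10000 m^2, so 1.494 hectare = 1.494 * 10000 = 14940 m^2. Result: 14940 m^2 ≈ 1.494e+04 m^2 (4 s.f.). Final answer: 1.494e+04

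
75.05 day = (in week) 10.72. Check: 1 day = 86400 s, so 75.05 day = 75.05 * 86400 = 6484320 s. 1 week = 604800 s, so 6484320 s = 6484320 / 604800 = 10.721429 week ≈ 10.72 week (4 s.f.).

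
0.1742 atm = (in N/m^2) 1.765e+04. Check: 1 atm = 101325 Pa, so 0.1742 atm = 0.1742 * 101325 = 17650.815 Pa. 17650.815 Pa = 17650.815 N/m^2 ≈ 1.765e+04 N/m^2 (4 s.f.).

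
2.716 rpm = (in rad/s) 1 rpm = 0.10471976 rad/s, so 2.716 rpm = 2.716 * 0.10471976 = 0.28441885 rad/s. Result: 0.28441885 rad/s ≈ 0.2844 rad/s (4 s.f.). Final answer: 0.2844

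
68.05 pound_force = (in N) 1 pound_force = 4.4482216 N, so 68.05 pound_force = 68.05 * 4.4482216 = 302.70148 N. Result: 302.70148 N ≈ 302.7 N (4 s.f.). Final answer: 302.7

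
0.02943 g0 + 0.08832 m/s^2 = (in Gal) 37.69. Check: 1 g0 = 9.80665 m/s^2, so 0.02943 g0 = 0.02943 * 9.80665 = 0.28860971 m/s^2. 0.08832 m/s^2 is already in m/s^2. Sum: 0.28860971 + 0.08832 = 0.37692971 m/s^2. 1 Gal = 0.01 m/s^2, so 0.37692971 m/s^2 = 0.37692971 / 0.01 = 37.692971 Gal ≈ 37.69 Gal (4 s.f.).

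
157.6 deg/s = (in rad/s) 2.751. Check: 1 deg/s = 0.017453293 rad/s, so 157.6 deg/s = 157.6 * 0.017453293 = 2.7506389 rad/s. Result: 2.7506389 rad/s ≈ 2.751 rad/s (4 s.f.).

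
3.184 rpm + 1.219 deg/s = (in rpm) 3.387. Check: 1 rpm = 0.10471976 rad/s, so 3.184 rpm = 3.184 * 0.10471976 = 0.3334277 rad/s. 1 deg/s = 0.017453293 rad/s, so 1.219 deg/s = 1.219 * 0.017453293 = 0.021275564 rad/s. Sum: 0.3334277 + 0.021275564 = 0.35470326 rad/s. 1 rpm = 0.10471976 rad/s, so 0.35470326 rad/s = 0.35470326 / 0.10471976 = 3.3871667 rpm ≈ 3.387 rpm (4 s.f.).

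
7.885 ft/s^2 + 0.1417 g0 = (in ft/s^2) 12.44. Check: 1 ft/s^2 = 0.3048 m/s^2, so 7.885 ft/s^2 = 7.885 * 0.3048 = 2.403348 m/s^2. 1 g0 = 9.80665 m/s^2, so 0.1417 g0 = 0.1417 * 9.80665 = 1.3896023 m/s^2. Sum: 2.403348 + 1.3896023 = 3.7929503 m/s^2. 1 ft/s^2 = 0.3048 m/s^2, so 3.7929503 m/s^2 = 3.7929503 / 0.3048 = 12.444063 ft/s^2 ≈ 12.44 ft/s^2 (4 s.f.).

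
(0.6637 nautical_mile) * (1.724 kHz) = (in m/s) 1 nautical_mile = 1852 m, so 0.6637 nautical_mile = 0.6637 * 1852 = 1229.1724 m. 1 kHz = 1000 Hz, so 1.724 kHz = 1.724 * 1000 = 1724 Hz. Combine: 1229.1724 m * 1724 Hz = 2119093.2 m/s. Result: 2119093.2 m/s ≈ 2.119e+06 m/s (4 s.f.). Final answer: 2.119e+06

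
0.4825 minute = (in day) 0.0003351. Check: 1 minute = 60 s, so 0.4825 minute = 0.4825 * 60 = 28.95 s. 1 day = 86400 s, so 28.95 s = 28.95 / 86400 = 0.00033506944 day ≈ 0.0003351 day (4 s.f.).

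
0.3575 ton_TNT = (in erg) 1 ton_TNT = 4.184e+09 J, so 0.3575 ton_TNT = 0.3575 * 4.184e+09 = 1.49578e+09 J. 1 erg = 1e-07 J, so 1.49578e+09 J = 1.49578e+09 / 1e-07 = 1.49578e+16 erg ≈ 1.496e+16 erg (4 s.f.). Final answer: 1.496e+16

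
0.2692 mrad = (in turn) 4.284e-05. Check: 1 mrad = 0.001 rad, so 0.2692 mrad = 0.2692 * 0.001 = 0.0002692 rad. 1 turn = 6.2831853 rad, so 0.0002692 rad = 0.0002692 / 6.2831853 = 4.2844511e-05 turn ≈ 4.284e-05 turn (4 s.f.).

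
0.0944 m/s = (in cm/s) 9.44. Check: 1 cm/s = 0.01 m/s, so 0.0944 m/s = 0.0944 / 0.01 = 9.44 cm/s.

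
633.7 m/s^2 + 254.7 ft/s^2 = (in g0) 72.54. Check: 633.7 m/s^2 is already in m/s^2. 1 ft/s^2 = 0.3048 m/s^2, so 254.7 ft/s^2 = 254.7 * 0.3048 = 77.63256 m/s^2. Sum: 633.7 + 77.63256 = 711.33256 m/s^2. 1 g0 = 9.80665 m/s^2, so 711.33256 m/s^2 = 711.33256 / 9.80665 = 72.535734 g0 ≈ 72.54 g0 (4 s.f.).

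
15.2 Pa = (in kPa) 1 kPa = 1000 Pa, so 15.2 Pa = 15.2 / 1000 = 0.0152 kPa. Final answer: 0.0152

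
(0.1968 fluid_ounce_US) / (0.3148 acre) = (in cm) 1 fluid_ounce_US = 2.957353e-05 m^3, so 0.1968 fluid_ounce_US = 0.1968 * 2.957353e-05 = 5.8200706e-06 m^3. 1 acre = 4046.8564 m^2, so 0.3148 acre = 0.3148 * 4046.8564 = 1273.9504 m^2. Combine: 5.8200706e-06 m^3 / 1273.9504 m^2 = 4.5685221e-09 m. 1 cm = 0.01 m, so 4.5685221e-09 m = 4.5685221e-09 / 0.01 = 4.5685221e-07 cm ≈ 4.569e-07 cm (4 s.f.). Final answer: 4.569e-07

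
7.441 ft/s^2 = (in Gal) 226.8. Check: 1 ft/s^2 = 0.3048 m/s^2, so 7.441 ft/s^2 = 7.441 * 0.3048 = 2.2680168 m/s^2. 1 Gal = 0.01 m/s^2, so 2.2680168 m/s^2 = 2.2680168 / 0.01 = 226.80168 Gal ≈ 226.8 Gal (4 s.f.).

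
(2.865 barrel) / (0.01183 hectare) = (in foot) 0.01263. Check: 1 barrel = 0.15898729 m^3, so 2.865 barrel = 2.865 * 0.15898729 = 0.4554986 m^3. 1 hectare = 10000 m^2, so 0.01183 hectare = 0.01183 * 10000 = 118.3 m^2. Combine: 0.4554986 m^3 / 118.3 m^2 = 0.0038503686 m. 1 foot = 0.3048 m, so 0.0038503686 m = 0.0038503686 / 0.3048 = 0.012632443 foot ≈ 0.01263 foot (4 s.f.).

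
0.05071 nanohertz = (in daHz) 1 nanohertz = 1e-09 Hz, so 0.05071 nanohertz = 0.05071 * 1e-09 = 5.071e-11 Hz. 1 daHz = 10 Hz, so 5.071e-11 Hz = 5.071e-11 / 10 = 5.071e-12 daHz. Final answer: 5.071e-12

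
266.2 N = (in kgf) 1 kgf = 9.80665 N, so 266.2 N = 266.2 / 9.80665 = 27.144846 kgf ≈ 27.14 kgf (4 s.f.). Final answer: 27.14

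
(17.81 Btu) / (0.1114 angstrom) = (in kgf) 1 Btu = 1055.0559 J, so 17.81 Btu = 17.81 * 1055.0559 = 18790.545 J. 1 angstrom = 1e-10 m, so 0.1114 angstrom = 0.1114 * 1e-10 = 1.114e-11 m. Combine: 18790.545 J / 1.114e-11 m = 1.6867634e+15 N. 1 kgf = 9.80665 N, so 1.6867634e+15 N = 1.6867634e+15 / 9.80665 = 1.72002e+14 kgf ≈ 1.72e+14 kgf (4 s.f.). Final answer: 1.72e+14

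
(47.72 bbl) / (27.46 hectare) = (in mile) 1.717e-08. Check: 1 bbl = 0.15898729 m^3, so 47.72 bbl = 47.72 * 0.15898729 = 7.5868737 m^3. 1 hectare = 10000 m^2, so 27.46 hectare = 27.46 * 10000 = 274600 m^2. Combine: 7.5868737 m^3 / 274600 m^2 = 2.7628819e-05 m. 1 mile = 1609.344 m, so 2.7628819e-05 m = 2.7628819e-05 / 1609.344 = 1.7167752e-08 mile ≈ 1.717e-08 mile (4 s.f.).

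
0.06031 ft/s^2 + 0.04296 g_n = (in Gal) 43.97. Check: 1 ft/s^2 = 0.3048 m/s^2, so 0.06031 ft/s^2 = 0.06031 * 0.3048 = 0.018382488 m/s^2. 1 g_n = 9.80665 m/s^2, so 0.04296 g_n = 0.04296 * 9.80665 = 0.42129368 m/s^2. Sum: 0.018382488 + 0.42129368 = 0.43967617 m/s^2. 1 Gal = 0.01 m/s^2, so 0.43967617 m/s^2 = 0.43967617 / 0.01 = 43.967617 Gal ≈ 43.97 Gal (4 s.f.).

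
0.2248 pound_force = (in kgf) 0.102. Check: 1 pound_force = 4.4482216 N, so 0.2248 pound_force = 0.2248 * 4.4482216 = 0.99996022 N. 1 kgf = 9.80665 N, so 0.99996022 N = 0.99996022 / 9.80665 = 0.10196756 kgf ≈ 0.102 kgf (4 s.f.).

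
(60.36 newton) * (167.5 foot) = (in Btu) 2.921. Check: 60.36 newton = 60.36 N. 1 foot = 0.3048 m, so 167.5 foot = 167.5 * 0.3048 = 51.054 m. Combine: 60.36 N * 51.054 m = 3081.6194 J. 1 Btu = 1055.0559 J, so 3081.6194 J = 3081.6194 / 1055.0559 = 2.9208117 Btu ≈ 2.921 Btu (4 s.f.).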